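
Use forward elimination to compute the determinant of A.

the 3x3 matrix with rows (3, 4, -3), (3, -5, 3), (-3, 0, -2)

det(A) = 63

Forward elimination:
R2 <- R2 - (1)*R1:  [  0  -9   6 ]
R3 <- R3 - (-1)*R1:  [  0   4  -5 ]
R3 <- R3 - (-4/9)*R2:  [    0     0  -7/3 ]
Upper-triangular form:
[ 3   4    -3 ]
[ 0  -9     6 ]
[ 0   0  -7/3 ]
det(A) = (-1)^0 * (3) * (-9) * (-7/3) = 63  (0 row swaps -> sign +1)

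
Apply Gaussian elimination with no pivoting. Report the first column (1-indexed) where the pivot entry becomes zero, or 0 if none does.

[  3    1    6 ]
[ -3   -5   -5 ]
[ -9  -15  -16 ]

first zero-pivot column = 0

Naive forward elimination:
R2 <- R2 - (-1)*R1:  [  0  -4   1 ]
R3 <- R3 - (-3)*R1:  [   0  -12    2 ]
R3 <- R3 - (3)*R2:  [  0   0  -1 ]
All pivots nonzero; naive elimination completes without hitting a zero pivot.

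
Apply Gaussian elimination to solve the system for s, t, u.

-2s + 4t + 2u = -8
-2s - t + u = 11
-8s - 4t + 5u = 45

(-3, -4, 1)

Forward elimination on [A|b]:
R2 <- R2 - (1)*R1:  [  0  -5  -1  19 ]
R3 <- R3 - (4)*R1:  [   0  -20   -3   77 ]
R3 <- R3 - (4)*R2:  [ 0  0  1  1 ]
Row echelon form:
[ -2   4   2  |  -8 ]
[  0  -5  -1  |  19 ]
[  0   0   1  |   1 ]
Back-substitution:
u = (1) / 1 = 1
t = (19 - (-1)*(1)) / -5 = -4
s = (-8 - (4)*(-4) - (2)*(1)) / -2 = -3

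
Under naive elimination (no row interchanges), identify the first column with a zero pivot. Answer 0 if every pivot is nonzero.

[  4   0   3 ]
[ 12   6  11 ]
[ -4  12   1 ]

Naive forward elimination:
R2 <- R2 - (3)*R1:  [ 0  6  2 ]
R3 <- R3 - (-1)*R1:  [  0  12   4 ]
R3 <- R3 - (2)*R2:  [ 0  0  0 ]
Matrix at this point:
[ 4  0  3 ]
[ 0  6  2 ]
[ 0  0  0 ]
Pivot entry (3,3) in the last row is zero and there are no rows below to swap with -> zero pivot in column 3 (A is singular).

first zero-pivot column = 3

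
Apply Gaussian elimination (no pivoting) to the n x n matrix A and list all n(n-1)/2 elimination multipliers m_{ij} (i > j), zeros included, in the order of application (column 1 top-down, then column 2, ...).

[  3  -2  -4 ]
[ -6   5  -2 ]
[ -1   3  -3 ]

multipliers: -2, -1/3, 7/3

Forward elimination:
R2 <- R2 - (-2)*R1:  [   0    1  -10 ]
R3 <- R3 - (-1/3)*R1:  [     0    7/3  -13/3 ]
R3 <- R3 - (7/3)*R2:  [  0   0  19 ]
Multipliers (in order of application): m_{21} = -2, m_{31} = -1/3, m_{32} = 7/3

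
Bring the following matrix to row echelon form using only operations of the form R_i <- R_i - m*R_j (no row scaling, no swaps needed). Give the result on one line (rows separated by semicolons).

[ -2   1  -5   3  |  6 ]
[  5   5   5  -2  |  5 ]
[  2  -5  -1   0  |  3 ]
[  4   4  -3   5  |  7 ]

Forward elimination:
R2 <- R2 - (-5/2)*R1:  [     0   15/2  -15/2   11/2     20 ]
R3 <- R3 - (-1)*R1:  [  0  -4  -6   3   9 ]
R4 <- R4 - (-2)*R1:  [   0    6  -13   11   19 ]
R3 <- R3 - (-8/15)*R2:  [     0      0    -10  89/15   59/3 ]
R4 <- R4 - (4/5)*R2:  [    0     0    -7  33/5     3 ]
R4 <- R4 - (7/10)*R3:  [       0        0        0  367/150  -323/30 ]
Row echelon form:
[ -2     1     -5        3  |        6 ]
[  0  15/2  -15/2     11/2  |       20 ]
[  0     0    -10    89/15  |     59/3 ]
[  0     0      0  367/150  |  -323/30 ]

REF = [-2 1 -5 3 6; 0 15/2 -15/2 11/2 20; 0 0 -10 89/15 59/3; 0 0 0 367/150 -323/30]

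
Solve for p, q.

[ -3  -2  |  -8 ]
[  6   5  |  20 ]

Forward elimination on [A|b]:
R2 <- R2 - (-2)*R1:  [ 0  1  4 ]
Row echelon form:
[ -3  -2  |  -8 ]
[  0   1  |   4 ]
Back-substitution:
q = (4) / 1 = 4
p = (-8 - (-2)*(4)) / -3 = 0

(0, 4)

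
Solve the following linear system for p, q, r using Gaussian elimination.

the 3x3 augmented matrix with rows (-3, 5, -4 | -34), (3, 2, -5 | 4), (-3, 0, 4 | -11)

(5, -3, 1)

Forward elimination on [A|b]:
R2 <- R2 - (-1)*R1:  [   0    7   -9  -30 ]
R3 <- R3 - (1)*R1:  [  0  -5   8  23 ]
R3 <- R3 - (-5/7)*R2:  [    0     0  11/7  11/7 ]
Row echelon form:
[ -3  5    -4  |   -34 ]
[  0  7    -9  |   -30 ]
[  0  0  11/7  |  11/7 ]
Back-substitution:
r = (11/7) / (11/7) = 1
q = (-30 - (-9)*(1)) / 7 = -3
p = (-34 - (5)*(-3) - (-4)*(1)) / -3 = 5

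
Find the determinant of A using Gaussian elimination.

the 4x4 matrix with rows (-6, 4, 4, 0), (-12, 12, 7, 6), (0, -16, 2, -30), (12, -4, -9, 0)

Forward elimination:
R2 <- R2 - (2)*R1:  [  0   4  -1   6 ]
R4 <- R4 - (-2)*R1:  [  0   4  -1   0 ]
R3 <- R3 - (-4)*R2:  [  0   0  -2  -6 ]
R4 <- R4 - (1)*R2:  [  0   0   0  -6 ]
Upper-triangular form:
[ -6  4   4   0 ]
[  0  4  -1   6 ]
[  0  0  -2  -6 ]
[  0  0   0  -6 ]
det(A) = (-1)^0 * (-6) * (4) * (-2) * (-6) = -288  (0 row swaps -> sign +1)

det(A) = -288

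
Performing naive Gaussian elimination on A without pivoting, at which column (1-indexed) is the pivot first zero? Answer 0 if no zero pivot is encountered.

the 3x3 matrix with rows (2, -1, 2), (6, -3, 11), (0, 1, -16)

first zero-pivot column = 2

Naive forward elimination:
R2 <- R2 - (3)*R1:  [ 0  0  5 ]
Matrix at this point:
[ 2  -1    2 ]
[ 0   0    5 ]
[ 0   1  -16 ]
Pivot entry (2,2) is zero but row 3 has 1 in column 2 -> naive elimination stops; a row interchange (e.g. R2 <-> R3) would be required here.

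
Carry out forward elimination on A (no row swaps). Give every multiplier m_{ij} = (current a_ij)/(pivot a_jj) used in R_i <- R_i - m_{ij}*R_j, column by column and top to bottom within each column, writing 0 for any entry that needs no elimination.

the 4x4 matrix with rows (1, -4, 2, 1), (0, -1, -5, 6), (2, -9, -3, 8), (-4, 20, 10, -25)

multipliers: 0, 2, -4, 1, -4, 1

Forward elimination:
R2: entry in column 1 is already 0 -> m_{21} = 0 (no row operation needed)
R3 <- R3 - (2)*R1:  [  0  -1  -7   6 ]
R4 <- R4 - (-4)*R1:  [   0    4   18  -21 ]
R3 <- R3 - (1)*R2:  [  0   0  -2   0 ]
R4 <- R4 - (-4)*R2:  [  0   0  -2   3 ]
R4 <- R4 - (1)*R3:  [ 0  0  0  3 ]
Multipliers (in order of application): m_{21} = 0, m_{31} = 2, m_{41} = -4, m_{32} = 1, m_{42} = -4, m_{43} = 1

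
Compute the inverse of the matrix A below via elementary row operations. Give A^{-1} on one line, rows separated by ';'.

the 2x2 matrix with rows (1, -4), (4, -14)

inverse = [-7 2; -2 1/2]

Gauss-Jordan on [A | I]:
R2 <- R2 - (4)*R1:  [  0   2  |  -4   1 ]
R2 <- (1/2)*R2:  [   0    1  |   -2  1/2 ]
R1 <- R1 - (-4)*R2:  [  1   0  |  -7   2 ]
Right block of [I | A^{-1}] is the inverse:
[ -7    2 ]
[ -2  1/2 ]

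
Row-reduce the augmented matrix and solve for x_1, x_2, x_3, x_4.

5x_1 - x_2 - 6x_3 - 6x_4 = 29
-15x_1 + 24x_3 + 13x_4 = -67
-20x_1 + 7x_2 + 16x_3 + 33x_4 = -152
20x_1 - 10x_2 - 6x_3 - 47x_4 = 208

Forward elimination on [A|b]:
R2 <- R2 - (-3)*R1:  [  0  -3   6  -5  20 ]
R3 <- R3 - (-4)*R1:  [   0    3   -8    9  -36 ]
R4 <- R4 - (4)*R1:  [   0   -6   18  -23   92 ]
R3 <- R3 - (-1)*R2:  [   0    0   -2    4  -16 ]
R4 <- R4 - (2)*R2:  [   0    0    6  -13   52 ]
R4 <- R4 - (-3)*R3:  [  0   0   0  -1   4 ]
Row echelon form:
[ 5  -1  -6  -6  |   29 ]
[ 0  -3   6  -5  |   20 ]
[ 0   0  -2   4  |  -16 ]
[ 0   0   0  -1  |    4 ]
Back-substitution:
x_4 = (4) / -1 = -4
x_3 = (-16 - (4)*(-4)) / -2 = 0
x_2 = (20 - (6)*(0) - (-5)*(-4)) / -3 = 0
x_1 = (29 - (-1)*(0) - (-6)*(0) - (-6)*(-4)) / 5 = 1

(1, 0, 0, -4)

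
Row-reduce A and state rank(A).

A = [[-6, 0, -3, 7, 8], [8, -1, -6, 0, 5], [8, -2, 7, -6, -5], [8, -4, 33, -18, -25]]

rank(A) = 3

Row reduction:
R2 <- R2 - (-4/3)*R1:  [    0    -1   -10  28/3  47/3 ]
R3 <- R3 - (-4/3)*R1:  [    0    -2     3  10/3  17/3 ]
R4 <- R4 - (-4/3)*R1:  [     0     -4     29  -26/3  -43/3 ]
R3 <- R3 - (2)*R2:  [     0      0     23  -46/3  -77/3 ]
R4 <- R4 - (4)*R2:  [   0    0   69  -46  -77 ]
R4 <- R4 - (3)*R3:  [ 0  0  0  0  0 ]
Row echelon form:
[ -6   0   -3      7      8 ]
[  0  -1  -10   28/3   47/3 ]
[  0   0   23  -46/3  -77/3 ]
[  0   0    0      0      0 ]
Nonzero rows / pivot columns: 3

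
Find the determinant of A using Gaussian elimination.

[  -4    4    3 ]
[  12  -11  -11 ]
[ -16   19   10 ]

Forward elimination:
R2 <- R2 - (-3)*R1:  [  0   1  -2 ]
R3 <- R3 - (4)*R1:  [  0   3  -2 ]
R3 <- R3 - (3)*R2:  [ 0  0  4 ]
Upper-triangular form:
[ -4  4   3 ]
[  0  1  -2 ]
[  0  0   4 ]
det(A) = (-1)^0 * (-4) * (1) * (4) = -16  (0 row swaps -> sign +1)

det(A) = -16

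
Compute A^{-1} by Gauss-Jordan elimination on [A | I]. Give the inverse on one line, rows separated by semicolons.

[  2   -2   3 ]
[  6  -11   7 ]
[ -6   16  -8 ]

Gauss-Jordan on [A | I]:
R1 <- (1/2)*R1:  [   1   -1  3/2  |  1/2    0    0 ]
R2 <- R2 - (6)*R1:  [  0  -5  -2  |  -3   1   0 ]
R3 <- R3 - (-6)*R1:  [  0  10   1  |   3   0   1 ]
R2 <- (1/-5)*R2:  [    0     1   2/5  |   3/5  -1/5     0 ]
R1 <- R1 - (-1)*R2:  [     1      0  19/10  |  11/10   -1/5      0 ]
R3 <- R3 - (10)*R2:  [  0   0  -3  |  -3   2   1 ]
R3 <- (1/-3)*R3:  [    0     0     1  |     1  -2/3  -1/3 ]
R1 <- R1 - (19/10)*R3:  [     1      0      0  |   -4/5  16/15  19/30 ]
R2 <- R2 - (2/5)*R3:  [    0     1     0  |   1/5  1/15  2/15 ]
Right block of [I | A^{-1}] is the inverse:
[ -4/5  16/15  19/30 ]
[  1/5   1/15   2/15 ]
[    1   -2/3   -1/3 ]

inverse = [-4/5 16/15 19/30; 1/5 1/15 2/15; 1 -2/3 -1/3]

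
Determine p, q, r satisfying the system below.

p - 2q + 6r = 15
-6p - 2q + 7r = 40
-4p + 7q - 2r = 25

Forward elimination on [A|b]:
R2 <- R2 - (-6)*R1:  [   0  -14   43  130 ]
R3 <- R3 - (-4)*R1:  [  0  -1  22  85 ]
R3 <- R3 - (1/14)*R2:  [      0       0  265/14   530/7 ]
Row echelon form:
[ 1   -2       6  |     15 ]
[ 0  -14      43  |    130 ]
[ 0    0  265/14  |  530/7 ]
Back-substitution:
r = (530/7) / (265/14) = 4
q = (130 - (43)*(4)) / -14 = 3
p = (15 - (-2)*(3) - (6)*(4)) / 1 = -3

(-3, 3, 4)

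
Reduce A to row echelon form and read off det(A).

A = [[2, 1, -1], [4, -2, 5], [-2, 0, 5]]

det(A) = -46

Forward elimination:
R2 <- R2 - (2)*R1:  [  0  -4   7 ]
R3 <- R3 - (-1)*R1:  [ 0  1  4 ]
R3 <- R3 - (-1/4)*R2:  [    0     0  23/4 ]
Upper-triangular form:
[ 2   1    -1 ]
[ 0  -4     7 ]
[ 0   0  23/4 ]
det(A) = (-1)^0 * (2) * (-4) * (23/4) = -46  (0 row swaps -> sign +1)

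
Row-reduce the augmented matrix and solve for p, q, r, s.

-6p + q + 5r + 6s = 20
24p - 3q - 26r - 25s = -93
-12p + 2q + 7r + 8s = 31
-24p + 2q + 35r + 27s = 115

Forward elimination on [A|b]:
R2 <- R2 - (-4)*R1:  [   0    1   -6   -1  -13 ]
R3 <- R3 - (2)*R1:  [  0   0  -3  -4  -9 ]
R4 <- R4 - (4)*R1:  [  0  -2  15   3  35 ]
R4 <- R4 - (-2)*R2:  [ 0  0  3  1  9 ]
R4 <- R4 - (-1)*R3:  [  0   0   0  -3   0 ]
Row echelon form:
[ -6  1   5   6  |   20 ]
[  0  1  -6  -1  |  -13 ]
[  0  0  -3  -4  |   -9 ]
[  0  0   0  -3  |    0 ]
Back-substitution:
s = (0) / -3 = 0
r = (-9 - (-4)*(0)) / -3 = 3
q = (-13 - (-6)*(3) - (-1)*(0)) / 1 = 5
p = (20 - (1)*(5) - (5)*(3) - (6)*(0)) / -6 = 0

(0, 5, 3, 0)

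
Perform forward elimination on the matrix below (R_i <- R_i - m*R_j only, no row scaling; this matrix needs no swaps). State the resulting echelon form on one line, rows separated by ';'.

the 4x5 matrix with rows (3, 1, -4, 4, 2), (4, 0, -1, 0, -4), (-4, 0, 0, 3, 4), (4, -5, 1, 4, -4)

Forward elimination:
R2 <- R2 - (4/3)*R1:  [     0   -4/3   13/3  -16/3  -20/3 ]
R3 <- R3 - (-4/3)*R1:  [     0    4/3  -16/3   25/3   20/3 ]
R4 <- R4 - (4/3)*R1:  [     0  -19/3   19/3   -4/3  -20/3 ]
R3 <- R3 - (-1)*R2:  [  0   0  -1   3   0 ]
R4 <- R4 - (19/4)*R2:  [     0      0  -57/4     24     25 ]
R4 <- R4 - (57/4)*R3:  [     0      0      0  -75/4     25 ]
Row echelon form:
[ 3     1    -4      4      2 ]
[ 0  -4/3  13/3  -16/3  -20/3 ]
[ 0     0    -1      3      0 ]
[ 0     0     0  -75/4     25 ]

REF = [3 1 -4 4 2; 0 -4/3 13/3 -16/3 -20/3; 0 0 -1 3 0; 0 0 0 -75/4 25]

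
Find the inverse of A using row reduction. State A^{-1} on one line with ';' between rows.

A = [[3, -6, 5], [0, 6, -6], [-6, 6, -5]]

inverse = [-1/3 0 -1/3; -2 -5/6 -1; -2 -1 -1]

Gauss-Jordan on [A | I]:
R1 <- (1/3)*R1:  [   1   -2  5/3  |  1/3    0    0 ]
R3 <- R3 - (-6)*R1:  [  0  -6   5  |   2   0   1 ]
R2 <- (1/6)*R2:  [   0    1   -1  |    0  1/6    0 ]
R1 <- R1 - (-2)*R2:  [    1     0  -1/3  |   1/3   1/3     0 ]
R3 <- R3 - (-6)*R2:  [  0   0  -1  |   2   1   1 ]
R3 <- (1/-1)*R3:  [  0   0   1  |  -2  -1  -1 ]
R1 <- R1 - (-1/3)*R3:  [    1     0     0  |  -1/3     0  -1/3 ]
R2 <- R2 - (-1)*R3:  [    0     1     0  |    -2  -5/6    -1 ]
Right block of [I | A^{-1}] is the inverse:
[ -1/3     0  -1/3 ]
[   -2  -5/6    -1 ]
[   -2    -1    -1 ]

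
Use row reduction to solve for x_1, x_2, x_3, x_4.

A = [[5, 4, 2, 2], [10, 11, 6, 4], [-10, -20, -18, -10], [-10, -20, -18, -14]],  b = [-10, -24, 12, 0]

Forward elimination on [A|b]:
R2 <- R2 - (2)*R1:  [  0   3   2   0  -4 ]
R3 <- R3 - (-2)*R1:  [   0  -12  -14   -6   -8 ]
R4 <- R4 - (-2)*R1:  [   0  -12  -14  -10  -20 ]
R3 <- R3 - (-4)*R2:  [   0    0   -6   -6  -24 ]
R4 <- R4 - (-4)*R2:  [   0    0   -6  -10  -36 ]
R4 <- R4 - (1)*R3:  [   0    0    0   -4  -12 ]
Row echelon form:
[ 5  4   2   2  |  -10 ]
[ 0  3   2   0  |   -4 ]
[ 0  0  -6  -6  |  -24 ]
[ 0  0   0  -4  |  -12 ]
Back-substitution:
x_4 = (-12) / -4 = 3
x_3 = (-24 - (-6)*(3)) / -6 = 1
x_2 = (-4 - (2)*(1)) / 3 = -2
x_1 = (-10 - (4)*(-2) - (2)*(1) - (2)*(3)) / 5 = -2

(-2, -2, 1, 3)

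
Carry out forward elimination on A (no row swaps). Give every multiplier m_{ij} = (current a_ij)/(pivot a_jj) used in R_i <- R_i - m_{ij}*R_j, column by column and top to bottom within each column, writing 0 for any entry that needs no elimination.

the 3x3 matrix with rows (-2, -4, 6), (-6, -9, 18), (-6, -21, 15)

Forward elimination:
R2 <- R2 - (3)*R1:  [ 0  3  0 ]
R3 <- R3 - (3)*R1:  [  0  -9  -3 ]
R3 <- R3 - (-3)*R2:  [  0   0  -3 ]
Multipliers (in order of application): m_{21} = 3, m_{31} = 3, m_{32} = -3

multipliers: 3, 3, -3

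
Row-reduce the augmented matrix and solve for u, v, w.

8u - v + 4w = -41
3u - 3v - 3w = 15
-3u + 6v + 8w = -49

Forward elimination on [A|b]:
R2 <- R2 - (3/8)*R1:  [     0  -21/8   -9/2  243/8 ]
R3 <- R3 - (-3/8)*R1:  [      0    45/8    19/2  -515/8 ]
R3 <- R3 - (-15/7)*R2:  [    0     0  -1/7   5/7 ]
Row echelon form:
[ 8     -1     4  |    -41 ]
[ 0  -21/8  -9/2  |  243/8 ]
[ 0      0  -1/7  |    5/7 ]
Back-substitution:
w = (5/7) / (-1/7) = -5
v = (243/8 - (-9/2)*(-5)) / (-21/8) = -3
u = (-41 - (-1)*(-3) - (4)*(-5)) / 8 = -3

(-3, -3, -5)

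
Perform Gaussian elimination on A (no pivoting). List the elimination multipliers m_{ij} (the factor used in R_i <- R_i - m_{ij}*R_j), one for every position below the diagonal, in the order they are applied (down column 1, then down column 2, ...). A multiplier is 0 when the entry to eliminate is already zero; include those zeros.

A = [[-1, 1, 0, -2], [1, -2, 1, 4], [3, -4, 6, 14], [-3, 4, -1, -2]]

multipliers: -1, -3, 3, 1, -1, 0

Forward elimination:
R2 <- R2 - (-1)*R1:  [  0  -1   1   2 ]
R3 <- R3 - (-3)*R1:  [  0  -1   6   8 ]
R4 <- R4 - (3)*R1:  [  0   1  -1   4 ]
R3 <- R3 - (1)*R2:  [ 0  0  5  6 ]
R4 <- R4 - (-1)*R2:  [ 0  0  0  6 ]
R4: entry in column 3 is already 0 -> m_{43} = 0 (no row operation needed)
Multipliers (in order of application): m_{21} = -1, m_{31} = -3, m_{41} = 3, m_{32} = 1, m_{42} = -1, m_{43} = 0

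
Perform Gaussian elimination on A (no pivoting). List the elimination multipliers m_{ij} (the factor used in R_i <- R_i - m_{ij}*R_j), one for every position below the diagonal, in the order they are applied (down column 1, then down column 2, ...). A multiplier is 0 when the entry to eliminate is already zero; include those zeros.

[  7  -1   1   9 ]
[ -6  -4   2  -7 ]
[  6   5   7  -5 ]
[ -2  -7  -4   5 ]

multipliers: -6/7, 6/7, -2/7, -41/34, 3/2, -136/163

Forward elimination:
R2 <- R2 - (-6/7)*R1:  [     0  -34/7   20/7    5/7 ]
R3 <- R3 - (6/7)*R1:  [     0   41/7   43/7  -89/7 ]
R4 <- R4 - (-2/7)*R1:  [     0  -51/7  -26/7   53/7 ]
R3 <- R3 - (-41/34)*R2:  [       0        0   163/17  -403/34 ]
R4 <- R4 - (3/2)*R2:  [    0     0    -8  13/2 ]
R4 <- R4 - (-136/163)*R3:  [         0          0          0  -1105/326 ]
Multipliers (in order of application): m_{21} = -6/7, m_{31} = 6/7, m_{41} = -2/7, m_{32} = -41/34, m_{42} = 3/2, m_{43} = -136/163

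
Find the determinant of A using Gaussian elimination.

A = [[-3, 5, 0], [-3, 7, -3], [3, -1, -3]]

Forward elimination:
R2 <- R2 - (1)*R1:  [  0   2  -3 ]
R3 <- R3 - (-1)*R1:  [  0   4  -3 ]
R3 <- R3 - (2)*R2:  [ 0  0  3 ]
Upper-triangular form:
[ -3  5   0 ]
[  0  2  -3 ]
[  0  0   3 ]
det(A) = (-1)^0 * (-3) * (2) * (3) = -18  (0 row swaps -> sign +1)

det(A) = -18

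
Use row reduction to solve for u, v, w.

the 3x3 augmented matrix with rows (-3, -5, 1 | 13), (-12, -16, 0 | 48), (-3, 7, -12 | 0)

(-4, 0, 1)

Forward elimination on [A|b]:
R2 <- R2 - (4)*R1:  [  0   4  -4  -4 ]
R3 <- R3 - (1)*R1:  [   0   12  -13  -13 ]
R3 <- R3 - (3)*R2:  [  0   0  -1  -1 ]
Row echelon form:
[ -3  -5   1  |  13 ]
[  0   4  -4  |  -4 ]
[  0   0  -1  |  -1 ]
Back-substitution:
w = (-1) / -1 = 1
v = (-4 - (-4)*(1)) / 4 = 0
u = (13 - (-5)*(0) - (1)*(1)) / -3 = -4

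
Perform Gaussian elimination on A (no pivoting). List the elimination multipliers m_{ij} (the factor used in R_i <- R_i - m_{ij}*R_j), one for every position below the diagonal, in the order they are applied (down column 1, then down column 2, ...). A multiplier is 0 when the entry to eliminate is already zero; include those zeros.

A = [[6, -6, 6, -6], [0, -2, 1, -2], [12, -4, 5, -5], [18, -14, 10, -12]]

Forward elimination:
R2: entry in column 1 is already 0 -> m_{21} = 0 (no row operation needed)
R3 <- R3 - (2)*R1:  [  0   8  -7   7 ]
R4 <- R4 - (3)*R1:  [  0   4  -8   6 ]
R3 <- R3 - (-4)*R2:  [  0   0  -3  -1 ]
R4 <- R4 - (-2)*R2:  [  0   0  -6   2 ]
R4 <- R4 - (2)*R3:  [ 0  0  0  4 ]
Multipliers (in order of application): m_{21} = 0, m_{31} = 2, m_{41} = 3, m_{32} = -4, m_{42} = -2, m_{43} = 2

multipliers: 0, 2, 3, -4, -2, 2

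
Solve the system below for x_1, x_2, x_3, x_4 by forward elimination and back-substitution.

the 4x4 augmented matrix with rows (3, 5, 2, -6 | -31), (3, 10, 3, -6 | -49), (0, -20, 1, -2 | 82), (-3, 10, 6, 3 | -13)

(-5, -4, 2, 0)

Forward elimination on [A|b]:
R2 <- R2 - (1)*R1:  [   0    5    1    0  -18 ]
R4 <- R4 - (-1)*R1:  [   0   15    8   -3  -44 ]
R3 <- R3 - (-4)*R2:  [  0   0   5  -2  10 ]
R4 <- R4 - (3)*R2:  [  0   0   5  -3  10 ]
R4 <- R4 - (1)*R3:  [  0   0   0  -1   0 ]
Row echelon form:
[ 3  5  2  -6  |  -31 ]
[ 0  5  1   0  |  -18 ]
[ 0  0  5  -2  |   10 ]
[ 0  0  0  -1  |    0 ]
Back-substitution:
x_4 = (0) / -1 = 0
x_3 = (10 - (-2)*(0)) / 5 = 2
x_2 = (-18 - (1)*(2)) / 5 = -4
x_1 = (-31 - (5)*(-4) - (2)*(2) - (-6)*(0)) / 3 = -5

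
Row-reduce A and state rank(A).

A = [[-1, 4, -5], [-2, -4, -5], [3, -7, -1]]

rank(A) = 3

Row reduction:
R2 <- R2 - (2)*R1:  [   0  -12    5 ]
R3 <- R3 - (-3)*R1:  [   0    5  -16 ]
R3 <- R3 - (-5/12)*R2:  [       0        0  -167/12 ]
Row echelon form:
[ -1    4       -5 ]
[  0  -12        5 ]
[  0    0  -167/12 ]
Nonzero rows / pivot columns: 3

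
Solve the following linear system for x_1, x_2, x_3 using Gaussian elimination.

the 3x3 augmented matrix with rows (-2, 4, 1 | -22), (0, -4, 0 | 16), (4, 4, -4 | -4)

Forward elimination on [A|b]:
R3 <- R3 - (-2)*R1:  [   0   12   -2  -48 ]
R3 <- R3 - (-3)*R2:  [  0   0  -2   0 ]
Row echelon form:
[ -2   4   1  |  -22 ]
[  0  -4   0  |   16 ]
[  0   0  -2  |    0 ]
Back-substitution:
x_3 = (0) / -2 = 0
x_2 = (16) / -4 = -4
x_1 = (-22 - (4)*(-4) - (1)*(0)) / -2 = 3

(3, -4, 0)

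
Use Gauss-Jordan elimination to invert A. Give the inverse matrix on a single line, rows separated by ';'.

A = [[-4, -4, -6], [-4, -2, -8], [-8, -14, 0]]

inverse = [7/3 -7/4 -5/12; -4/3 1 1/6; -5/6 1/2 1/6]

Gauss-Jordan on [A | I]:
R1 <- (1/-4)*R1:  [    1     1   3/2  |  -1/4     0     0 ]
R2 <- R2 - (-4)*R1:  [  0   2  -2  |  -1   1   0 ]
R3 <- R3 - (-8)*R1:  [  0  -6  12  |  -2   0   1 ]
R2 <- (1/2)*R2:  [    0     1    -1  |  -1/2   1/2     0 ]
R1 <- R1 - (1)*R2:  [    1     0   5/2  |   1/4  -1/2     0 ]
R3 <- R3 - (-6)*R2:  [  0   0   6  |  -5   3   1 ]
R3 <- (1/6)*R3:  [    0     0     1  |  -5/6   1/2   1/6 ]
R1 <- R1 - (5/2)*R3:  [     1      0      0  |    7/3   -7/4  -5/12 ]
R2 <- R2 - (-1)*R3:  [    0     1     0  |  -4/3     1   1/6 ]
Right block of [I | A^{-1}] is the inverse:
[  7/3  -7/4  -5/12 ]
[ -4/3     1    1/6 ]
[ -5/6   1/2    1/6 ]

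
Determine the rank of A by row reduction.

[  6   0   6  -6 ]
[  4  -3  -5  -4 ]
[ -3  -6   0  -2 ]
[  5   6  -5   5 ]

Row reduction:
R2 <- R2 - (2/3)*R1:  [  0  -3  -9   0 ]
R3 <- R3 - (-1/2)*R1:  [  0  -6   3  -5 ]
R4 <- R4 - (5/6)*R1:  [   0    6  -10   10 ]
R3 <- R3 - (2)*R2:  [  0   0  21  -5 ]
R4 <- R4 - (-2)*R2:  [   0    0  -28   10 ]
R4 <- R4 - (-4/3)*R3:  [    0     0     0  10/3 ]
Row echelon form:
[ 6   0   6    -6 ]
[ 0  -3  -9     0 ]
[ 0   0  21    -5 ]
[ 0   0   0  10/3 ]
Nonzero rows / pivot columns: 4

rank(A) = 4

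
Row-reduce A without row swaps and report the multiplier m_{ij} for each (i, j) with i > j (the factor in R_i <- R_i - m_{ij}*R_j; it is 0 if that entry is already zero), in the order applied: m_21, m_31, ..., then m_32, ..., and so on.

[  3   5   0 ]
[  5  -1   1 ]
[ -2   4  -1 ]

multipliers: 5/3, -2/3, -11/14

Forward elimination:
R2 <- R2 - (5/3)*R1:  [     0  -28/3      1 ]
R3 <- R3 - (-2/3)*R1:  [    0  22/3    -1 ]
R3 <- R3 - (-11/14)*R2:  [     0      0  -3/14 ]
Multipliers (in order of application): m_{21} = 5/3, m_{31} = -2/3, m_{32} = -11/14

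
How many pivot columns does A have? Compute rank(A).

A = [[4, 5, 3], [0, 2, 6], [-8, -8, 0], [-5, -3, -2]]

rank(A) = 3

Row reduction:
R3 <- R3 - (-2)*R1:  [ 0  2  6 ]
R4 <- R4 - (-5/4)*R1:  [    0  13/4   7/4 ]
R3 <- R3 - (1)*R2:  [ 0  0  0 ]
R4 <- R4 - (13/8)*R2:  [  0   0  -8 ]
R3 <-> R4   (pivot in column 3 was zero)
[ 4  5   3 ]
[ 0  2   6 ]
[ 0  0  -8 ]
[ 0  0   0 ]
Row echelon form:
[ 4  5   3 ]
[ 0  2   6 ]
[ 0  0  -8 ]
[ 0  0   0 ]
Nonzero rows / pivot columns: 3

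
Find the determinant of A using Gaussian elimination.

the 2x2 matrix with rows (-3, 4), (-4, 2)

det(A) = 10

Forward elimination:
R2 <- R2 - (4/3)*R1:  [     0  -10/3 ]
Upper-triangular form:
[ -3      4 ]
[  0  -10/3 ]
det(A) = (-1)^0 * (-3) * (-10/3) = 10  (0 row swaps -> sign +1)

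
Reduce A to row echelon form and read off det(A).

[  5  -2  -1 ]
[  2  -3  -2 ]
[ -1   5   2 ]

Forward elimination:
R2 <- R2 - (2/5)*R1:  [     0  -11/5   -8/5 ]
R3 <- R3 - (-1/5)*R1:  [    0  23/5   9/5 ]
R3 <- R3 - (-23/11)*R2:  [      0       0  -17/11 ]
Upper-triangular form:
[ 5     -2      -1 ]
[ 0  -11/5    -8/5 ]
[ 0      0  -17/11 ]
det(A) = (-1)^0 * (5) * (-11/5) * (-17/11) = 17  (0 row swaps -> sign +1)

det(A) = 17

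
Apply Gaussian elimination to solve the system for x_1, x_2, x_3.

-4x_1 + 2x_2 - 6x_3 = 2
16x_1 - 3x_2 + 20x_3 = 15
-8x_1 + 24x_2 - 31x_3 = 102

Forward elimination on [A|b]:
R2 <- R2 - (-4)*R1:  [  0   5  -4  23 ]
R3 <- R3 - (2)*R1:  [   0   20  -19   98 ]
R3 <- R3 - (4)*R2:  [  0   0  -3   6 ]
Row echelon form:
[ -4  2  -6  |   2 ]
[  0  5  -4  |  23 ]
[  0  0  -3  |   6 ]
Back-substitution:
x_3 = (6) / -3 = -2
x_2 = (23 - (-4)*(-2)) / 5 = 3
x_1 = (2 - (2)*(3) - (-6)*(-2)) / -4 = 4

(4, 3, -2)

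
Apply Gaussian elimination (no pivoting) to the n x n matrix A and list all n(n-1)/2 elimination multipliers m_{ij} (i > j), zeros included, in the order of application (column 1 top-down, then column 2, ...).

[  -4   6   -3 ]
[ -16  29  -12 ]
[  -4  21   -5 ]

Forward elimination:
R2 <- R2 - (4)*R1:  [ 0  5  0 ]
R3 <- R3 - (1)*R1:  [  0  15  -2 ]
R3 <- R3 - (3)*R2:  [  0   0  -2 ]
Multipliers (in order of application): m_{21} = 4, m_{31} = 1, m_{32} = 3

multipliers: 4, 1, 3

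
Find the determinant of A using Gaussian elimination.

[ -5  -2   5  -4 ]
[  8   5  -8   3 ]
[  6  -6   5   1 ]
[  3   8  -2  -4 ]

Forward elimination:
R2 <- R2 - (-8/5)*R1:  [     0    9/5      0  -17/5 ]
R3 <- R3 - (-6/5)*R1:  [     0  -42/5     11  -19/5 ]
R4 <- R4 - (-3/5)*R1:  [     0   34/5      1  -32/5 ]
R3 <- R3 - (-14/3)*R2:  [     0      0     11  -59/3 ]
R4 <- R4 - (34/9)*R2:  [    0     0     1  58/9 ]
R4 <- R4 - (1/11)*R3:  [      0       0       0  815/99 ]
Upper-triangular form:
[ -5   -2   5      -4 ]
[  0  9/5   0   -17/5 ]
[  0    0  11   -59/3 ]
[  0    0   0  815/99 ]
det(A) = (-1)^0 * (-5) * (9/5) * (11) * (815/99) = -815  (0 row swaps -> sign +1)

det(A) = -815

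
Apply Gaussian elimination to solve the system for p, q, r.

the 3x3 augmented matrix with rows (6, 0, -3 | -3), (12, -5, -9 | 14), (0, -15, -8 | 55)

Forward elimination on [A|b]:
R2 <- R2 - (2)*R1:  [  0  -5  -3  20 ]
R3 <- R3 - (3)*R2:  [  0   0   1  -5 ]
Row echelon form:
[ 6   0  -3  |  -3 ]
[ 0  -5  -3  |  20 ]
[ 0   0   1  |  -5 ]
Back-substitution:
r = (-5) / 1 = -5
q = (20 - (-3)*(-5)) / -5 = -1
p = (-3 - (-3)*(-5)) / 6 = -3

(-3, -1, -5)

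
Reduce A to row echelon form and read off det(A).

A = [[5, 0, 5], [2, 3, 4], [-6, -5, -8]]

Forward elimination:
R2 <- R2 - (2/5)*R1:  [ 0  3  2 ]
R3 <- R3 - (-6/5)*R1:  [  0  -5  -2 ]
R3 <- R3 - (-5/3)*R2:  [   0    0  4/3 ]
Upper-triangular form:
[ 5  0    5 ]
[ 0  3    2 ]
[ 0  0  4/3 ]
det(A) = (-1)^0 * (5) * (3) * (4/3) = 20  (0 row swaps -> sign +1)

det(A) = 20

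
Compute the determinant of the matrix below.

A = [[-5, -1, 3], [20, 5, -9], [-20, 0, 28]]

det(A) = -20

Forward elimination:
R2 <- R2 - (-4)*R1:  [ 0  1  3 ]
R3 <- R3 - (4)*R1:  [  0   4  16 ]
R3 <- R3 - (4)*R2:  [ 0  0  4 ]
Upper-triangular form:
[ -5  -1  3 ]
[  0   1  3 ]
[  0   0  4 ]
det(A) = (-1)^0 * (-5) * (1) * (4) = -20  (0 row swaps -> sign +1)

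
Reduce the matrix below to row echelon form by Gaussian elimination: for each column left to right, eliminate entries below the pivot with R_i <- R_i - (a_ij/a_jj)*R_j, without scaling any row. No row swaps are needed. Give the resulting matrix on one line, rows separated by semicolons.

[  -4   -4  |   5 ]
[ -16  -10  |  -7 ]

Forward elimination:
R2 <- R2 - (4)*R1:  [   0    6  -27 ]
Row echelon form:
[ -4  -4  |    5 ]
[  0   6  |  -27 ]

REF = [-4 -4 5; 0 6 -27]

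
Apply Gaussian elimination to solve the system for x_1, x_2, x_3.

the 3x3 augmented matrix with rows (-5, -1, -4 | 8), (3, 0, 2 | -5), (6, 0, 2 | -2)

Forward elimination on [A|b]:
R2 <- R2 - (-3/5)*R1:  [    0  -3/5  -2/5  -1/5 ]
R3 <- R3 - (-6/5)*R1:  [     0   -6/5  -14/5   38/5 ]
R3 <- R3 - (2)*R2:  [  0   0  -2   8 ]
Row echelon form:
[ -5    -1    -4  |     8 ]
[  0  -3/5  -2/5  |  -1/5 ]
[  0     0    -2  |     8 ]
Back-substitution:
x_3 = (8) / -2 = -4
x_2 = (-1/5 - (-2/5)*(-4)) / (-3/5) = 3
x_1 = (8 - (-1)*(3) - (-4)*(-4)) / -5 = 1

(1, 3, -4)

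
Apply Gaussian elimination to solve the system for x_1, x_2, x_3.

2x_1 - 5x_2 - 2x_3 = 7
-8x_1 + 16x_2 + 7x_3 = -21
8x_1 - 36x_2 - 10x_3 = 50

(-2, -1, -3)

Forward elimination on [A|b]:
R2 <- R2 - (-4)*R1:  [  0  -4  -1   7 ]
R3 <- R3 - (4)*R1:  [   0  -16   -2   22 ]
R3 <- R3 - (4)*R2:  [  0   0   2  -6 ]
Row echelon form:
[ 2  -5  -2  |   7 ]
[ 0  -4  -1  |   7 ]
[ 0   0   2  |  -6 ]
Back-substitution:
x_3 = (-6) / 2 = -3
x_2 = (7 - (-1)*(-3)) / -4 = -1
x_1 = (7 - (-5)*(-1) - (-2)*(-3)) / 2 = -2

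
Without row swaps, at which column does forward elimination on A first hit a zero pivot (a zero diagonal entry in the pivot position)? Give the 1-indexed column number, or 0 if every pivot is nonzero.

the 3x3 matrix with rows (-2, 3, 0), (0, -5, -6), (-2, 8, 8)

first zero-pivot column = 0

Naive forward elimination:
R3 <- R3 - (1)*R1:  [ 0  5  8 ]
R3 <- R3 - (-1)*R2:  [ 0  0  2 ]
All pivots nonzero; naive elimination completes without hitting a zero pivot.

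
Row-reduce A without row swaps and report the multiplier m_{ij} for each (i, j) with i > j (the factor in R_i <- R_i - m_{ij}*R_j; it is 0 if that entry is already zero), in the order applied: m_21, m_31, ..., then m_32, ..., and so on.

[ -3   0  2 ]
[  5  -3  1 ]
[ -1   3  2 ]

Forward elimination:
R2 <- R2 - (-5/3)*R1:  [    0    -3  13/3 ]
R3 <- R3 - (1/3)*R1:  [   0    3  4/3 ]
R3 <- R3 - (-1)*R2:  [    0     0  17/3 ]
Multipliers (in order of application): m_{21} = -5/3, m_{31} = 1/3, m_{32} = -1

multipliers: -5/3, 1/3, -1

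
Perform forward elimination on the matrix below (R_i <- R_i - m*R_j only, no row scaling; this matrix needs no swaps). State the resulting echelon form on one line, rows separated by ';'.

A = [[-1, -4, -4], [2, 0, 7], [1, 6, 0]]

Forward elimination:
R2 <- R2 - (-2)*R1:  [  0  -8  -1 ]
R3 <- R3 - (-1)*R1:  [  0   2  -4 ]
R3 <- R3 - (-1/4)*R2:  [     0      0  -17/4 ]
Row echelon form:
[ -1  -4     -4 ]
[  0  -8     -1 ]
[  0   0  -17/4 ]

REF = [-1 -4 -4; 0 -8 -1; 0 0 -17/4]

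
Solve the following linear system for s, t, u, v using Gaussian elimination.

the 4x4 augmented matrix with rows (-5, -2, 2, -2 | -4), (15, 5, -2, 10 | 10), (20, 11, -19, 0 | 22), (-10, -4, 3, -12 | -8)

(0, 2, 0, 0)

Forward elimination on [A|b]:
R2 <- R2 - (-3)*R1:  [  0  -1   4   4  -2 ]
R3 <- R3 - (-4)*R1:  [   0    3  -11   -8    6 ]
R4 <- R4 - (2)*R1:  [  0   0  -1  -8   0 ]
R3 <- R3 - (-3)*R2:  [ 0  0  1  4  0 ]
R4 <- R4 - (-1)*R3:  [  0   0   0  -4   0 ]
Row echelon form:
[ -5  -2  2  -2  |  -4 ]
[  0  -1  4   4  |  -2 ]
[  0   0  1   4  |   0 ]
[  0   0  0  -4  |   0 ]
Back-substitution:
v = (0) / -4 = 0
u = (0 - (4)*(0)) / 1 = 0
t = (-2 - (4)*(0) - (4)*(0)) / -1 = 2
s = (-4 - (-2)*(2) - (2)*(0) - (-2)*(0)) / -5 = 0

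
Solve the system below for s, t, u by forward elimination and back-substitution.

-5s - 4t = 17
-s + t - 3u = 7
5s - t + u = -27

Forward elimination on [A|b]:
R2 <- R2 - (1/5)*R1:  [    0   9/5    -3  18/5 ]
R3 <- R3 - (-1)*R1:  [   0   -5    1  -10 ]
R3 <- R3 - (-25/9)*R2:  [     0      0  -22/3      0 ]
Row echelon form:
[ -5   -4      0  |    17 ]
[  0  9/5     -3  |  18/5 ]
[  0    0  -22/3  |     0 ]
Back-substitution:
u = (0) / (-22/3) = 0
t = (18/5 - (-3)*(0)) / (9/5) = 2
s = (17 - (-4)*(2)) / -5 = -5

(-5, 2, 0)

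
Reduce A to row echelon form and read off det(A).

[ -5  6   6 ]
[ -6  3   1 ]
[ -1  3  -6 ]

det(A) = -207

Forward elimination:
R2 <- R2 - (6/5)*R1:  [     0  -21/5  -31/5 ]
R3 <- R3 - (1/5)*R1:  [     0    9/5  -36/5 ]
R3 <- R3 - (-3/7)*R2:  [     0      0  -69/7 ]
Upper-triangular form:
[ -5      6      6 ]
[  0  -21/5  -31/5 ]
[  0      0  -69/7 ]
det(A) = (-1)^0 * (-5) * (-21/5) * (-69/7) = -207  (0 row swaps -> sign +1)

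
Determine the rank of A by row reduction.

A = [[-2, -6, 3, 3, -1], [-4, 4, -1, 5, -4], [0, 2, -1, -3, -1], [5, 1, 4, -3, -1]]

rank(A) = 4

Row reduction:
R2 <- R2 - (2)*R1:  [  0  16  -7  -1  -2 ]
R4 <- R4 - (-5/2)*R1:  [    0   -14  23/2   9/2  -7/2 ]
R3 <- R3 - (1/8)*R2:  [     0      0   -1/8  -23/8   -3/4 ]
R4 <- R4 - (-7/8)*R2:  [     0      0   43/8   29/8  -21/4 ]
R4 <- R4 - (-43)*R3:  [     0      0      0   -120  -75/2 ]
Row echelon form:
[ -2  -6     3      3     -1 ]
[  0  16    -7     -1     -2 ]
[  0   0  -1/8  -23/8   -3/4 ]
[  0   0     0   -120  -75/2 ]
Nonzero rows / pivot columns: 4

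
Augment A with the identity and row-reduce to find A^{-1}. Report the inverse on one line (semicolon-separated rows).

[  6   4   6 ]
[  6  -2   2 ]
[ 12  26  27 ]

inverse = [53/54 -4/9 -5/27; 23/18 -5/6 -2/9; -5/3 1 1/3]

Gauss-Jordan on [A | I]:
R1 <- (1/6)*R1:  [   1  2/3    1  |  1/6    0    0 ]
R2 <- R2 - (6)*R1:  [  0  -6  -4  |  -1   1   0 ]
R3 <- R3 - (12)*R1:  [  0  18  15  |  -2   0   1 ]
R2 <- (1/-6)*R2:  [    0     1   2/3  |   1/6  -1/6     0 ]
R1 <- R1 - (2/3)*R2:  [    1     0   5/9  |  1/18   1/9     0 ]
R3 <- R3 - (18)*R2:  [  0   0   3  |  -5   3   1 ]
R3 <- (1/3)*R3:  [    0     0     1  |  -5/3     1   1/3 ]
R1 <- R1 - (5/9)*R3:  [     1      0      0  |  53/54   -4/9  -5/27 ]
R2 <- R2 - (2/3)*R3:  [     0      1      0  |  23/18   -5/6   -2/9 ]
Right block of [I | A^{-1}] is the inverse:
[ 53/54  -4/9  -5/27 ]
[ 23/18  -5/6   -2/9 ]
[  -5/3     1    1/3 ]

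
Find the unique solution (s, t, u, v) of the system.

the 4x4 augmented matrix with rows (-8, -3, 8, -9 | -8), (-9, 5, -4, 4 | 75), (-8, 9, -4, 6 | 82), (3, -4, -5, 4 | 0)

(-5, 2, -3, 2)

Forward elimination on [A|b]:
R2 <- R2 - (9/8)*R1:  [     0   67/8    -13  113/8     84 ]
R3 <- R3 - (1)*R1:  [   0   12  -12   15   90 ]
R4 <- R4 - (-3/8)*R1:  [     0  -41/8     -2    5/8     -3 ]
R3 <- R3 - (96/67)*R2:  [        0         0    444/67   -351/67  -2034/67 ]
R4 <- R4 - (-41/67)*R2:  [       0        0  -667/67   621/67  3243/67 ]
R4 <- R4 - (-667/444)*R3:  [       0        0        0  207/148   207/74 ]
Row echelon form:
[ -8    -3       8       -9  |        -8 ]
[  0  67/8     -13    113/8  |        84 ]
[  0     0  444/67  -351/67  |  -2034/67 ]
[  0     0       0  207/148  |    207/74 ]
Back-substitution:
v = (207/74) / (207/148) = 2
u = (-2034/67 - (-351/67)*(2)) / (444/67) = -3
t = (84 - (-13)*(-3) - (113/8)*(2)) / (67/8) = 2
s = (-8 - (-3)*(2) - (8)*(-3) - (-9)*(2)) / -8 = -5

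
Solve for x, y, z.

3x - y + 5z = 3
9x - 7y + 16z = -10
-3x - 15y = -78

Forward elimination on [A|b]:
R2 <- R2 - (3)*R1:  [   0   -4    1  -19 ]
R3 <- R3 - (-1)*R1:  [   0  -16    5  -75 ]
R3 <- R3 - (4)*R2:  [ 0  0  1  1 ]
Row echelon form:
[ 3  -1  5  |    3 ]
[ 0  -4  1  |  -19 ]
[ 0   0  1  |    1 ]
Back-substitution:
z = (1) / 1 = 1
y = (-19 - (1)*(1)) / -4 = 5
x = (3 - (-1)*(5) - (5)*(1)) / 3 = 1

(1, 5, 1)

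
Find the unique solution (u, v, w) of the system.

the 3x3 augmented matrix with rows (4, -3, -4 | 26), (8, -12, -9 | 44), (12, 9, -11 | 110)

Forward elimination on [A|b]:
R2 <- R2 - (2)*R1:  [  0  -6  -1  -8 ]
R3 <- R3 - (3)*R1:  [  0  18   1  32 ]
R3 <- R3 - (-3)*R2:  [  0   0  -2   8 ]
Row echelon form:
[ 4  -3  -4  |  26 ]
[ 0  -6  -1  |  -8 ]
[ 0   0  -2  |   8 ]
Back-substitution:
w = (8) / -2 = -4
v = (-8 - (-1)*(-4)) / -6 = 2
u = (26 - (-3)*(2) - (-4)*(-4)) / 4 = 4

(4, 2, -4)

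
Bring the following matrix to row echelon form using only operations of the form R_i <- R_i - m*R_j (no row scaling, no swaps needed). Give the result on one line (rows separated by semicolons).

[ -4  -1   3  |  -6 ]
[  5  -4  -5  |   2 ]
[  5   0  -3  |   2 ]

REF = [-4 -1 3 -6; 0 -21/4 -5/4 -11/2; 0 0 22/21 -88/21]

Forward elimination:
R2 <- R2 - (-5/4)*R1:  [     0  -21/4   -5/4  -11/2 ]
R3 <- R3 - (-5/4)*R1:  [     0   -5/4    3/4  -11/2 ]
R3 <- R3 - (5/21)*R2:  [      0       0   22/21  -88/21 ]
Row echelon form:
[ -4     -1      3  |      -6 ]
[  0  -21/4   -5/4  |   -11/2 ]
[  0      0  22/21  |  -88/21 ]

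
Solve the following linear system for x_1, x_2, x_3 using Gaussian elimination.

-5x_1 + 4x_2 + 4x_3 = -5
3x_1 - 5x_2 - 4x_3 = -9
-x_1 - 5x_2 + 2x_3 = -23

Forward elimination on [A|b]:
R2 <- R2 - (-3/5)*R1:  [     0  -13/5   -8/5    -12 ]
R3 <- R3 - (1/5)*R1:  [     0  -29/5    6/5    -22 ]
R3 <- R3 - (29/13)*R2:  [     0      0  62/13  62/13 ]
Row echelon form:
[ -5      4      4  |     -5 ]
[  0  -13/5   -8/5  |    -12 ]
[  0      0  62/13  |  62/13 ]
Back-substitution:
x_3 = (62/13) / (62/13) = 1
x_2 = (-12 - (-8/5)*(1)) / (-13/5) = 4
x_1 = (-5 - (4)*(4) - (4)*(1)) / -5 = 5

(5, 4, 1)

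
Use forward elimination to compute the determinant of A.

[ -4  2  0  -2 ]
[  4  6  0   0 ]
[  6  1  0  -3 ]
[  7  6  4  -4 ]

det(A) = -640

Forward elimination:
R2 <- R2 - (-1)*R1:  [  0   8   0  -2 ]
R3 <- R3 - (-3/2)*R1:  [  0   4   0  -6 ]
R4 <- R4 - (-7/4)*R1:  [     0   19/2      4  -15/2 ]
R3 <- R3 - (1/2)*R2:  [  0   0   0  -5 ]
R4 <- R4 - (19/16)*R2:  [     0      0      4  -41/8 ]
R3 <-> R4   (pivot in column 3 was zero)
[ -4  2  0     -2 ]
[  0  8  0     -2 ]
[  0  0  4  -41/8 ]
[  0  0  0     -5 ]
Upper-triangular form:
[ -4  2  0     -2 ]
[  0  8  0     -2 ]
[  0  0  4  -41/8 ]
[  0  0  0     -5 ]
det(A) = (-1)^1 * (-4) * (8) * (4) * (-5) = -640  (1 row swap -> sign -1)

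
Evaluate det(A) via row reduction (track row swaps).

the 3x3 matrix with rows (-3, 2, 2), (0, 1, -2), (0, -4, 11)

Forward elimination:
R3 <- R3 - (-4)*R2:  [ 0  0  3 ]
Upper-triangular form:
[ -3  2   2 ]
[  0  1  -2 ]
[  0  0   3 ]
det(A) = (-1)^0 * (-3) * (1) * (3) = -9  (0 row swaps -> sign +1)

det(A) = -9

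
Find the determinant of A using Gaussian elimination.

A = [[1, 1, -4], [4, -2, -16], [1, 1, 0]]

det(A) = -24

Forward elimination:
R2 <- R2 - (4)*R1:  [  0  -6   0 ]
R3 <- R3 - (1)*R1:  [ 0  0  4 ]
Upper-triangular form:
[ 1   1  -4 ]
[ 0  -6   0 ]
[ 0   0   4 ]
det(A) = (-1)^0 * (1) * (-6) * (4) = -24  (0 row swaps -> sign +1)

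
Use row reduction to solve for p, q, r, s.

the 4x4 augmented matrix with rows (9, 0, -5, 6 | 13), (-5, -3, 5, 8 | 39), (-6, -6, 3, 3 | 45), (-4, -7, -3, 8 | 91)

Forward elimination on [A|b]:
R2 <- R2 - (-5/9)*R1:  [     0     -3   20/9   34/3  416/9 ]
R3 <- R3 - (-2/3)*R1:  [     0     -6   -1/3      7  161/3 ]
R4 <- R4 - (-4/9)*R1:  [     0     -7  -47/9   32/3  871/9 ]
R3 <- R3 - (2)*R2:  [      0       0   -43/9   -47/3  -349/9 ]
R4 <- R4 - (7/3)*R2:  [       0        0  -281/27   -142/9  -299/27 ]
R4 <- R4 - (281/129)*R3:  [       0        0        0   789/43  3156/43 ]
Row echelon form:
[ 9   0     -5       6  |       13 ]
[ 0  -3   20/9    34/3  |    416/9 ]
[ 0   0  -43/9   -47/3  |   -349/9 ]
[ 0   0      0  789/43  |  3156/43 ]
Back-substitution:
s = (3156/43) / (789/43) = 4
r = (-349/9 - (-47/3)*(4)) / (-43/9) = -5
q = (416/9 - (20/9)*(-5) - (34/3)*(4)) / -3 = -4
p = (13 - (-5)*(-5) - (6)*(4)) / 9 = -4

(-4, -4, -5, 4)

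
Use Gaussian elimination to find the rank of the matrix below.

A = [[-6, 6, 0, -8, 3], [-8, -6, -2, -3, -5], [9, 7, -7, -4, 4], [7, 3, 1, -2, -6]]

Row reduction:
R2 <- R2 - (4/3)*R1:  [    0   -14    -2  23/3    -9 ]
R3 <- R3 - (-3/2)*R1:  [    0    16    -7   -16  17/2 ]
R4 <- R4 - (-7/6)*R1:  [     0     10      1  -34/3   -5/2 ]
R3 <- R3 - (-8/7)*R2:  [       0        0    -65/7  -152/21   -25/14 ]
R4 <- R4 - (-5/7)*R2:  [       0        0     -3/7    -41/7  -125/14 ]
R4 <- R4 - (3/65)*R3:  [       0        0        0  -359/65  -115/13 ]
Row echelon form:
[ -6    6      0       -8        3 ]
[  0  -14     -2     23/3       -9 ]
[  0    0  -65/7  -152/21   -25/14 ]
[  0    0      0  -359/65  -115/13 ]
Nonzero rows / pivot columns: 4

rank(A) = 4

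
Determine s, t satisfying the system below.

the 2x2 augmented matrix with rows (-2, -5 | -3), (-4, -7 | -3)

Forward elimination on [A|b]:
R2 <- R2 - (2)*R1:  [ 0  3  3 ]
Row echelon form:
[ -2  -5  |  -3 ]
[  0   3  |   3 ]
Back-substitution:
t = (3) / 3 = 1
s = (-3 - (-5)*(1)) / -2 = -1

(-1, 1)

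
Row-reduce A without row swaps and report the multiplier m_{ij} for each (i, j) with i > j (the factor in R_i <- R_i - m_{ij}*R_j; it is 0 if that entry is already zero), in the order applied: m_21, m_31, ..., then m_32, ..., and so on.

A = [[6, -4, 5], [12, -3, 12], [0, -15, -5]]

Forward elimination:
R2 <- R2 - (2)*R1:  [ 0  5  2 ]
R3: entry in column 1 is already 0 -> m_{31} = 0 (no row operation needed)
R3 <- R3 - (-3)*R2:  [ 0  0  1 ]
Multipliers (in order of application): m_{21} = 2, m_{31} = 0, m_{32} = -3

multipliers: 2, 0, -3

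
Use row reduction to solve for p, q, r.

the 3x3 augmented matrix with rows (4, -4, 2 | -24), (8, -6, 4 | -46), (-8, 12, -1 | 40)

(-3, 1, -4)

Forward elimination on [A|b]:
R2 <- R2 - (2)*R1:  [ 0  2  0  2 ]
R3 <- R3 - (-2)*R1:  [  0   4   3  -8 ]
R3 <- R3 - (2)*R2:  [   0    0    3  -12 ]
Row echelon form:
[ 4  -4  2  |  -24 ]
[ 0   2  0  |    2 ]
[ 0   0  3  |  -12 ]
Back-substitution:
r = (-12) / 3 = -4
q = (2) / 2 = 1
p = (-24 - (-4)*(1) - (2)*(-4)) / 4 = -3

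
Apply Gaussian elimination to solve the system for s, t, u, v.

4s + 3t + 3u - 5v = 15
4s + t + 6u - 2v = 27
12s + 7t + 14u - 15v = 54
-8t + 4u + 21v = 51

Forward elimination on [A|b]:
R2 <- R2 - (1)*R1:  [  0  -2   3   3  12 ]
R3 <- R3 - (3)*R1:  [  0  -2   5   0   9 ]
R3 <- R3 - (1)*R2:  [  0   0   2  -3  -3 ]
R4 <- R4 - (4)*R2:  [  0   0  -8   9   3 ]
R4 <- R4 - (-4)*R3:  [  0   0   0  -3  -9 ]
Row echelon form:
[ 4   3  3  -5  |  15 ]
[ 0  -2  3   3  |  12 ]
[ 0   0  2  -3  |  -3 ]
[ 0   0  0  -3  |  -9 ]
Back-substitution:
v = (-9) / -3 = 3
u = (-3 - (-3)*(3)) / 2 = 3
t = (12 - (3)*(3) - (3)*(3)) / -2 = 3
s = (15 - (3)*(3) - (3)*(3) - (-5)*(3)) / 4 = 3

(3, 3, 3, 3)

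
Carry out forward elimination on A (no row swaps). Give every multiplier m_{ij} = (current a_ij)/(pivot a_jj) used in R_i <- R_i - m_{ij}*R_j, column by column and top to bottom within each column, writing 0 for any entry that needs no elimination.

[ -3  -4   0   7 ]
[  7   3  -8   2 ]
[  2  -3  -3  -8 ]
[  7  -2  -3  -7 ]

Forward elimination:
R2 <- R2 - (-7/3)*R1:  [     0  -19/3     -8   55/3 ]
R3 <- R3 - (-2/3)*R1:  [     0  -17/3     -3  -10/3 ]
R4 <- R4 - (-7/3)*R1:  [     0  -34/3     -3   28/3 ]
R3 <- R3 - (17/19)*R2:  [       0        0    79/19  -375/19 ]
R4 <- R4 - (34/19)*R2:  [       0        0   215/19  -446/19 ]
R4 <- R4 - (215/79)*R3:  [       0        0        0  2389/79 ]
Multipliers (in order of application): m_{21} = -7/3, m_{31} = -2/3, m_{41} = -7/3, m_{32} = 17/19, m_{42} = 34/19, m_{43} = 215/79

multipliers: -7/3, -2/3, -7/3, 17/19, 34/19, 215/79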